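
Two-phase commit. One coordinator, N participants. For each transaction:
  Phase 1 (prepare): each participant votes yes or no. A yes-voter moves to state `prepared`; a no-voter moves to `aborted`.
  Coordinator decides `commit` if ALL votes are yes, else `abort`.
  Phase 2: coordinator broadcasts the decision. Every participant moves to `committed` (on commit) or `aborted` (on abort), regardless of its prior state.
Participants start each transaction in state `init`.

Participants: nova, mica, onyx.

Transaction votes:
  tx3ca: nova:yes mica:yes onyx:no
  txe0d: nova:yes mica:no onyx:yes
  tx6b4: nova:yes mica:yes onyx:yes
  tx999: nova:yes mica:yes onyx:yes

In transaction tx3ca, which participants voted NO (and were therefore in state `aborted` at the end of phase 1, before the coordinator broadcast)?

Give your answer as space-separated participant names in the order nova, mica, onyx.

Answer: onyx

Derivation:
Txn tx3ca phase 1: nova yes -> prepared; mica yes -> prepared; onyx no -> aborted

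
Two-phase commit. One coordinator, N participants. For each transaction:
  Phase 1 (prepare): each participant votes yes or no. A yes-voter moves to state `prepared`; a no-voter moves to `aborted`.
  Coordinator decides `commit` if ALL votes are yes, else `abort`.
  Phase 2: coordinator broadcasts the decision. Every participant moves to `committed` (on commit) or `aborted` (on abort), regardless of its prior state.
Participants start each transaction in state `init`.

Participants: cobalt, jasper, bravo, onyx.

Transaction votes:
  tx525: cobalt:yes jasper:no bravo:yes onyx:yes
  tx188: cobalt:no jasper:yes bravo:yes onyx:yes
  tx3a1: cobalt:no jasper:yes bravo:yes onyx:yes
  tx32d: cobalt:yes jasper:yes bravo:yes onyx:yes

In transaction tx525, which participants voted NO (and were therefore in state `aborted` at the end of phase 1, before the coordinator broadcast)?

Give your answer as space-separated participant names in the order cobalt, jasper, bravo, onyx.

Answer: jasper

Derivation:
Txn tx525 phase 1: cobalt yes -> prepared; jasper no -> aborted; bravo yes -> prepared; onyx yes -> prepared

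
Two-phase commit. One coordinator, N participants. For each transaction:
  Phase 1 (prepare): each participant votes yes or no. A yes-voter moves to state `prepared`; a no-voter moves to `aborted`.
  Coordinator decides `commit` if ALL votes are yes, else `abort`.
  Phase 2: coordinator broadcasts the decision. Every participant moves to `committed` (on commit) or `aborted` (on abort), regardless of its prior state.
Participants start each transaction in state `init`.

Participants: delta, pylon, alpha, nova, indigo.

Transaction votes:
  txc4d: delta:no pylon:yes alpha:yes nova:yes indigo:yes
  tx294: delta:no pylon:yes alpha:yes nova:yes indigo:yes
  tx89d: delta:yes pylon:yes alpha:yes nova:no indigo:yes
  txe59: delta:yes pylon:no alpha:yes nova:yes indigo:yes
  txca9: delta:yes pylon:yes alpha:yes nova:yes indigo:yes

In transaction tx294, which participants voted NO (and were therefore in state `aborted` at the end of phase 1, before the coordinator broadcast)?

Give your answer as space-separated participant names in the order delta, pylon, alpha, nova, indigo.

Answer: delta

Derivation:
Txn tx294 phase 1: delta no -> aborted; pylon yes -> prepared; alpha yes -> prepared; nova yes -> prepared; indigo yes -> prepared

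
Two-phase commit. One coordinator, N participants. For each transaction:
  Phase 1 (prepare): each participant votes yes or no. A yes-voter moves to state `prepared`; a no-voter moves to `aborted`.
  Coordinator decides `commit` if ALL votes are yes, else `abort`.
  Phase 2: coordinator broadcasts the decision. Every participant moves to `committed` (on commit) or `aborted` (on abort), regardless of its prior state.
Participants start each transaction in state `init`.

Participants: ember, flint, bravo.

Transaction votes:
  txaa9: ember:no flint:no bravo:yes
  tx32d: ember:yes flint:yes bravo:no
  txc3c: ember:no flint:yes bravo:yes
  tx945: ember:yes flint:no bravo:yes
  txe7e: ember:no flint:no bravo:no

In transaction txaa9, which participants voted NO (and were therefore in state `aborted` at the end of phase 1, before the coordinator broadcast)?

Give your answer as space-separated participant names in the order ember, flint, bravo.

Txn txaa9 phase 1: ember no -> aborted; flint no -> aborted; bravo yes -> prepared

Answer: ember flint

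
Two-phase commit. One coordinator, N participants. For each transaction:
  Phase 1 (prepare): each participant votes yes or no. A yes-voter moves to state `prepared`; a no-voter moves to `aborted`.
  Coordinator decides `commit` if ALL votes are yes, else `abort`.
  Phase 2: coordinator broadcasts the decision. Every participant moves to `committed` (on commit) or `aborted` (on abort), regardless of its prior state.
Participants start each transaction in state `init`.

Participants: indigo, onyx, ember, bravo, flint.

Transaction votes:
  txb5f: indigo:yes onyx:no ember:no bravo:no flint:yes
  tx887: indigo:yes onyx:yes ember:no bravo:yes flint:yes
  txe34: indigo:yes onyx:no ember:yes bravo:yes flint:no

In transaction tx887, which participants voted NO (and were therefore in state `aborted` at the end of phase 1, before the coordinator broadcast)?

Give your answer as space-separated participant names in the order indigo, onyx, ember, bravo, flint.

Answer: ember

Derivation:
Txn tx887 phase 1: indigo yes -> prepared; onyx yes -> prepared; ember no -> aborted; bravo yes -> prepared; flint yes -> prepared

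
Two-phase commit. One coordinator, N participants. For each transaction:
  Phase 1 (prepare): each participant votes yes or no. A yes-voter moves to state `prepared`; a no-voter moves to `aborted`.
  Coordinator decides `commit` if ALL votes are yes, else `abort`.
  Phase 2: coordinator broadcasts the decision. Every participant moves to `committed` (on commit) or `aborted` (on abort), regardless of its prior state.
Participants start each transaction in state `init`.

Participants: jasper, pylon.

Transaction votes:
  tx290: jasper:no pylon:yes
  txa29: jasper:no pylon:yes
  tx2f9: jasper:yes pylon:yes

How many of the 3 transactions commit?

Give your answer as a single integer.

tx290: no from jasper -> abort (commits=0)
txa29: no from jasper -> abort (commits=0)
tx2f9: all yes -> commit (commits=1)

Answer: 1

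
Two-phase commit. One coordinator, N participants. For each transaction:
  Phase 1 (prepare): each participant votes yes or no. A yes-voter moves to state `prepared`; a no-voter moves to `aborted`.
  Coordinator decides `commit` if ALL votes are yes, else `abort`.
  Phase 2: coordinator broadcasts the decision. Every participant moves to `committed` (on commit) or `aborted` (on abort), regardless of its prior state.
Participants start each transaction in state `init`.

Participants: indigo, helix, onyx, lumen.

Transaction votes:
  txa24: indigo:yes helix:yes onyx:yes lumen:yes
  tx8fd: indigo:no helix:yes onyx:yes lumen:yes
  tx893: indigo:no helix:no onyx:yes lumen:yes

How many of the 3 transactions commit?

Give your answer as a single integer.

Answer: 1

Derivation:
txa24: all yes -> commit (commits=1)
tx8fd: no from indigo -> abort (commits=1)
tx893: no from indigo, helix -> abort (commits=1)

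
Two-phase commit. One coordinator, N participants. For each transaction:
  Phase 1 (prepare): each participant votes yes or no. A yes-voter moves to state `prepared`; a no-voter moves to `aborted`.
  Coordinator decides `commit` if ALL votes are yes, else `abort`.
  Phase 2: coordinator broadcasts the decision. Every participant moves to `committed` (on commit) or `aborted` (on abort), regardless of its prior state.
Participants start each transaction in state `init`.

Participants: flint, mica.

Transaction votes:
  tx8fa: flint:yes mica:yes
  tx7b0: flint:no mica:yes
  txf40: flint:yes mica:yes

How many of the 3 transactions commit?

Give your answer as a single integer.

Answer: 2

Derivation:
tx8fa: all yes -> commit (commits=1)
tx7b0: no from flint -> abort (commits=1)
txf40: all yes -> commit (commits=2)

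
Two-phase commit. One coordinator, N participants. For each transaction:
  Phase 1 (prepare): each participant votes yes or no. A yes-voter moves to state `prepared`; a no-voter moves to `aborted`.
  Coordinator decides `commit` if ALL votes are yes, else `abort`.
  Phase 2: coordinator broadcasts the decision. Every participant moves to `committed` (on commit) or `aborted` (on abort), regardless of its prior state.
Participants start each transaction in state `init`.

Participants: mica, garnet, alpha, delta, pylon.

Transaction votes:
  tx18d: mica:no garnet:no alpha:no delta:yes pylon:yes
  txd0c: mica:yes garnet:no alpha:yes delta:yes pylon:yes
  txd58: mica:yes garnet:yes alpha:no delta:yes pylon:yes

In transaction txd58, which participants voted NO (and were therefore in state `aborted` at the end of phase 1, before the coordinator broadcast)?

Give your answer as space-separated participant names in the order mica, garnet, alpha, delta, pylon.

Answer: alpha

Derivation:
Txn txd58 phase 1: mica yes -> prepared; garnet yes -> prepared; alpha no -> aborted; delta yes -> prepared; pylon yes -> prepared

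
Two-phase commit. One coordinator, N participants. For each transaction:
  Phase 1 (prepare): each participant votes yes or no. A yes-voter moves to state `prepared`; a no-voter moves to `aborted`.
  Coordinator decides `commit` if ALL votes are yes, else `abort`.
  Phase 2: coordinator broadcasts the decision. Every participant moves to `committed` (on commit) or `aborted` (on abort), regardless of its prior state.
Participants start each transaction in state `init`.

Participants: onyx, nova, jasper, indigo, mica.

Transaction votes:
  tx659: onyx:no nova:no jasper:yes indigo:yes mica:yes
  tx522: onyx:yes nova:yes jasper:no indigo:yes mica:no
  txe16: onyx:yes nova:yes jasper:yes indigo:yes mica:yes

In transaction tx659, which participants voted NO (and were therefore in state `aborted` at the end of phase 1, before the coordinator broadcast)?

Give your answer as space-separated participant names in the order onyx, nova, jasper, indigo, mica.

Answer: onyx nova

Derivation:
Txn tx659 phase 1: onyx no -> aborted; nova no -> aborted; jasper yes -> prepared; indigo yes -> prepared; mica yes -> prepared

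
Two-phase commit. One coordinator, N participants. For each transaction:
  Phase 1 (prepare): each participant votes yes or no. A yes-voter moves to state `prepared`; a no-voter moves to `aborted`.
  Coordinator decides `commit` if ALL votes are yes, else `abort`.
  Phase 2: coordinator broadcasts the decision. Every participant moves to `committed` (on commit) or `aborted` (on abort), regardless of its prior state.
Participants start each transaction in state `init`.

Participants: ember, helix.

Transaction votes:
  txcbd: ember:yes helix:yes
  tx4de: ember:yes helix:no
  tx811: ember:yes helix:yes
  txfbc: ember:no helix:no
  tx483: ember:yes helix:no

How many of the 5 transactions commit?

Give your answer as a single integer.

txcbd: all yes -> commit (commits=1)
tx4de: no from helix -> abort (commits=1)
tx811: all yes -> commit (commits=2)
txfbc: no from ember, helix -> abort (commits=2)
tx483: no from helix -> abort (commits=2)

Answer: 2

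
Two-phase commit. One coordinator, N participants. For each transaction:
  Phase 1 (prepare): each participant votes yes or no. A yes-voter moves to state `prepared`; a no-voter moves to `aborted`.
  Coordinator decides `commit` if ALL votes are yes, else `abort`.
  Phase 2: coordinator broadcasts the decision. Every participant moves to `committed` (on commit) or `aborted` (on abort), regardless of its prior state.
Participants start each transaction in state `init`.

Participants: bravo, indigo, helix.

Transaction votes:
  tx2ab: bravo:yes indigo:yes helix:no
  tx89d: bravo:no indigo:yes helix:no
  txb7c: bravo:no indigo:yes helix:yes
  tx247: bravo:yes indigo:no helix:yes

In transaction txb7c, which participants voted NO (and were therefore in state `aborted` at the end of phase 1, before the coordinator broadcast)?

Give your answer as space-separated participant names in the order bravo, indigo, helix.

Answer: bravo

Derivation:
Txn txb7c phase 1: bravo no -> aborted; indigo yes -> prepared; helix yes -> prepared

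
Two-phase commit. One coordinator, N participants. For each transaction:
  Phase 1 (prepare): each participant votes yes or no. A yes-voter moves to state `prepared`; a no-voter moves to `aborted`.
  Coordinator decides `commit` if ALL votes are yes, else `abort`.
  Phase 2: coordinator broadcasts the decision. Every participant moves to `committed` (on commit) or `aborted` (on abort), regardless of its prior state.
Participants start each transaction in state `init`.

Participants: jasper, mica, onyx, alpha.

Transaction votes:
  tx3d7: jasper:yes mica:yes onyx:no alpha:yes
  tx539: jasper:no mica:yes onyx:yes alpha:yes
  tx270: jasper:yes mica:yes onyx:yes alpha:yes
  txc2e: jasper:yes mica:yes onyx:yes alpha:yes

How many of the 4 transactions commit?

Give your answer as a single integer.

tx3d7: no from onyx -> abort (commits=0)
tx539: no from jasper -> abort (commits=0)
tx270: all yes -> commit (commits=1)
txc2e: all yes -> commit (commits=2)

Answer: 2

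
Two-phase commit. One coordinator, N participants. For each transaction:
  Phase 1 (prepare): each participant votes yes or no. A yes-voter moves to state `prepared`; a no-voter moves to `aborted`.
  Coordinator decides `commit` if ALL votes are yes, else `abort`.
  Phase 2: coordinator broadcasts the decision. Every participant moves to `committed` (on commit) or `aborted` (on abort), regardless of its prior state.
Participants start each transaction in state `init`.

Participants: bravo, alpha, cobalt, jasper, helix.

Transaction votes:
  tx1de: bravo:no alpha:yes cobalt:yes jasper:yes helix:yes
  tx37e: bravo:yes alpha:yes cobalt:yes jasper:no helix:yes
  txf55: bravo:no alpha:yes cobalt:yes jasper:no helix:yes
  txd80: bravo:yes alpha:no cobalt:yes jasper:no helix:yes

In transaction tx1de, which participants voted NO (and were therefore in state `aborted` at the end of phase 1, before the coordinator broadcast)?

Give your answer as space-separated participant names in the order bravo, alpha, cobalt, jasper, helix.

Txn tx1de phase 1: bravo no -> aborted; alpha yes -> prepared; cobalt yes -> prepared; jasper yes -> prepared; helix yes -> prepared

Answer: bravo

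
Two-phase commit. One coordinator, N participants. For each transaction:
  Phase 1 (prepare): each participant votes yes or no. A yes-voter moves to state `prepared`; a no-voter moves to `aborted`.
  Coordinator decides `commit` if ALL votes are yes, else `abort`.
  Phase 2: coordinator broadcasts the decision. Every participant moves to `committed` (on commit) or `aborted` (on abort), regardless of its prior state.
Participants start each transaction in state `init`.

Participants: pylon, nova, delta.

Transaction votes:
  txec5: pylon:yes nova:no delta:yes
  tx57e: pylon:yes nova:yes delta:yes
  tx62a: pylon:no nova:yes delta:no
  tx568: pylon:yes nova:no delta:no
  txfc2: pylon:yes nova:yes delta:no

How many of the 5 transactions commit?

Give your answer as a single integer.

Answer: 1

Derivation:
txec5: no from nova -> abort (commits=0)
tx57e: all yes -> commit (commits=1)
tx62a: no from pylon, delta -> abort (commits=1)
tx568: no from nova, delta -> abort (commits=1)
txfc2: no from delta -> abort (commits=1)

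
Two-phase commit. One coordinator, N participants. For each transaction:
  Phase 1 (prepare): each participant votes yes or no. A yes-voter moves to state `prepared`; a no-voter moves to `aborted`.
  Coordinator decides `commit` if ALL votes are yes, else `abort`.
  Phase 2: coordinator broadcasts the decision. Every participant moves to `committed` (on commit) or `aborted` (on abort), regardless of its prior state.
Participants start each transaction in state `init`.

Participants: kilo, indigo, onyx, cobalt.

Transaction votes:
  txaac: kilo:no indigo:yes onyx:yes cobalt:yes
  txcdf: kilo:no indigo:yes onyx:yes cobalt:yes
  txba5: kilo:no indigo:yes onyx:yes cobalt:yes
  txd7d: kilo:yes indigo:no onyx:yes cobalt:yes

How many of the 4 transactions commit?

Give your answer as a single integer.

txaac: no from kilo -> abort (commits=0)
txcdf: no from kilo -> abort (commits=0)
txba5: no from kilo -> abort (commits=0)
txd7d: no from indigo -> abort (commits=0)

Answer: 0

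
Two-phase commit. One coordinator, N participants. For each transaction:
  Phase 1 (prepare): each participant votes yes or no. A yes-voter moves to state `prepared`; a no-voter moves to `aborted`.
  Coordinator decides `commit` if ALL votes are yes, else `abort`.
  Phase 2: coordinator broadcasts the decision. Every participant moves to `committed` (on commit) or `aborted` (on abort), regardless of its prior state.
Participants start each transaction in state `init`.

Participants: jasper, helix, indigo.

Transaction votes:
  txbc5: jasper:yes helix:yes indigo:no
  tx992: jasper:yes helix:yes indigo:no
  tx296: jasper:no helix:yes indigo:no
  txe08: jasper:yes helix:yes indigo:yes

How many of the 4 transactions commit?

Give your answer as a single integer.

Answer: 1

Derivation:
txbc5: no from indigo -> abort (commits=0)
tx992: no from indigo -> abort (commits=0)
tx296: no from jasper, indigo -> abort (commits=0)
txe08: all yes -> commit (commits=1)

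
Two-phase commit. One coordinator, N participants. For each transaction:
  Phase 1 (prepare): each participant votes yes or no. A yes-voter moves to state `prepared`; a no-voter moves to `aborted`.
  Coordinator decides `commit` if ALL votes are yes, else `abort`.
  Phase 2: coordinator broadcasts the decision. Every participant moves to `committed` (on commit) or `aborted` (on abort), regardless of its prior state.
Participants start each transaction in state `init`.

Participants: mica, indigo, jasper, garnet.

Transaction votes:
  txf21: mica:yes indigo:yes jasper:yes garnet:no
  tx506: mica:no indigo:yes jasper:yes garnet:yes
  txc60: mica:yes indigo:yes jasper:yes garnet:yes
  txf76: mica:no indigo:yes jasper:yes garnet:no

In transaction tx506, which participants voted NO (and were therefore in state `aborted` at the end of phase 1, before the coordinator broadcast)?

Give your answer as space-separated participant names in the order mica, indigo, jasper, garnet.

Txn tx506 phase 1: mica no -> aborted; indigo yes -> prepared; jasper yes -> prepared; garnet yes -> prepared

Answer: mica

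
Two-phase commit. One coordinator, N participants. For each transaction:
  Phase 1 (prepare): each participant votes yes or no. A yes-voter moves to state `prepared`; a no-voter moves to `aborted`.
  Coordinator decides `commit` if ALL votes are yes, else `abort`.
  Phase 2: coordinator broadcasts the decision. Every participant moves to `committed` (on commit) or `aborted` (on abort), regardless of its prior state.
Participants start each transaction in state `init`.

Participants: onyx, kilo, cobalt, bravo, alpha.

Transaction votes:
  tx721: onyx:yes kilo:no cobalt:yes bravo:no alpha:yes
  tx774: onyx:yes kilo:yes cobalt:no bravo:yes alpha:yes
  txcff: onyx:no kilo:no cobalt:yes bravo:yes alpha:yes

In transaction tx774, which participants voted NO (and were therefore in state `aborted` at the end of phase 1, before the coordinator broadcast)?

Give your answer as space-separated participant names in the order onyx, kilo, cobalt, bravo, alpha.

Txn tx774 phase 1: onyx yes -> prepared; kilo yes -> prepared; cobalt no -> aborted; bravo yes -> prepared; alpha yes -> prepared

Answer: cobalt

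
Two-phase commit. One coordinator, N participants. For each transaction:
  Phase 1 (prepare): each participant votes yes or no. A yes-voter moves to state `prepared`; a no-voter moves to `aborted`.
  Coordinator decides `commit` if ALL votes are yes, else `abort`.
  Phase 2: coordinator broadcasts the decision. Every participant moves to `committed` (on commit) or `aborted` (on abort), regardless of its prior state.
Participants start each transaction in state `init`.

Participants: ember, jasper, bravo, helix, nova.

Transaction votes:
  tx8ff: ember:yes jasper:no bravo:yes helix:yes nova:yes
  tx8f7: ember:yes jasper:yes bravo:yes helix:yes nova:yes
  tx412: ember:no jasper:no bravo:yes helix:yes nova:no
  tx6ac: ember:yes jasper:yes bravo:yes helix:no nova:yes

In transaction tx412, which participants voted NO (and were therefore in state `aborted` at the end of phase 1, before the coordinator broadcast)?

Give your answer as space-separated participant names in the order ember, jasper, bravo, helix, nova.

Answer: ember jasper nova

Derivation:
Txn tx412 phase 1: ember no -> aborted; jasper no -> aborted; bravo yes -> prepared; helix yes -> prepared; nova no -> aborted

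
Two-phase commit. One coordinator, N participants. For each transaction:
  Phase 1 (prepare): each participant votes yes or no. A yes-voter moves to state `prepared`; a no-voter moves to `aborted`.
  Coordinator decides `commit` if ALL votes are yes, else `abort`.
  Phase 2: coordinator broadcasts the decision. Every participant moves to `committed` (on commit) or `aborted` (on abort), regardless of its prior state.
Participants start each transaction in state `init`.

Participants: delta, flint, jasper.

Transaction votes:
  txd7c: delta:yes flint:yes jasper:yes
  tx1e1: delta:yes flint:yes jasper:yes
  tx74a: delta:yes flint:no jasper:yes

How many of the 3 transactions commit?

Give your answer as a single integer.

txd7c: all yes -> commit (commits=1)
tx1e1: all yes -> commit (commits=2)
tx74a: no from flint -> abort (commits=2)

Answer: 2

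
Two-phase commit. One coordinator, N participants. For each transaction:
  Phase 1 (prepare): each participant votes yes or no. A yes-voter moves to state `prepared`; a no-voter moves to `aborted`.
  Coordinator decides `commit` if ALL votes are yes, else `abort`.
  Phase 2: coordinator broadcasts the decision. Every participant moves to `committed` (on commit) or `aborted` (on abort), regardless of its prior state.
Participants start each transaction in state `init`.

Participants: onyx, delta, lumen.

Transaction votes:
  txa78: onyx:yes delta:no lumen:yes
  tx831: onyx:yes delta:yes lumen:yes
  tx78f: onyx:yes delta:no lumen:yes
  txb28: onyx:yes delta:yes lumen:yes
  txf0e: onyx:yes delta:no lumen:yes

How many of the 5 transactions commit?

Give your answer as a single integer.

txa78: no from delta -> abort (commits=0)
tx831: all yes -> commit (commits=1)
tx78f: no from delta -> abort (commits=1)
txb28: all yes -> commit (commits=2)
txf0e: no from delta -> abort (commits=2)

Answer: 2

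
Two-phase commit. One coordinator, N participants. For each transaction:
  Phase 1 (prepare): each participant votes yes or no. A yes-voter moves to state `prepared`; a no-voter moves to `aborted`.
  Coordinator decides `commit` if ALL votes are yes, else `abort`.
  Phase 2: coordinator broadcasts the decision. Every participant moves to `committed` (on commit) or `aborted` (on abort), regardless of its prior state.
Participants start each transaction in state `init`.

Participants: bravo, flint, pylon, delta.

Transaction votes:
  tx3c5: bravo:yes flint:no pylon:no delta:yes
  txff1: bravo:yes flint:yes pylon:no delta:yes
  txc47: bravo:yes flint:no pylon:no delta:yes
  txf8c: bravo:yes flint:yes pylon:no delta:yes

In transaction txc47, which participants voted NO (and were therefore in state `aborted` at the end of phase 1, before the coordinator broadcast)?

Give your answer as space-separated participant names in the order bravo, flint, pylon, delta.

Txn txc47 phase 1: bravo yes -> prepared; flint no -> aborted; pylon no -> aborted; delta yes -> prepared

Answer: flint pylon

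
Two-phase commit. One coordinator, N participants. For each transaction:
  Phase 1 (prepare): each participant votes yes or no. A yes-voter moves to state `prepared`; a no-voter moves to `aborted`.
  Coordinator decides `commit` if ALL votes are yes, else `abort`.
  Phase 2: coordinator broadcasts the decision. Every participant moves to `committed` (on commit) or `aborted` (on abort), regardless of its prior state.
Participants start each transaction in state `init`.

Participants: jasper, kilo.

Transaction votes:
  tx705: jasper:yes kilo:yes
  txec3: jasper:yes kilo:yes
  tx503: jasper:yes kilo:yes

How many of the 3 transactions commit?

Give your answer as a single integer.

tx705: all yes -> commit (commits=1)
txec3: all yes -> commit (commits=2)
tx503: all yes -> commit (commits=3)

Answer: 3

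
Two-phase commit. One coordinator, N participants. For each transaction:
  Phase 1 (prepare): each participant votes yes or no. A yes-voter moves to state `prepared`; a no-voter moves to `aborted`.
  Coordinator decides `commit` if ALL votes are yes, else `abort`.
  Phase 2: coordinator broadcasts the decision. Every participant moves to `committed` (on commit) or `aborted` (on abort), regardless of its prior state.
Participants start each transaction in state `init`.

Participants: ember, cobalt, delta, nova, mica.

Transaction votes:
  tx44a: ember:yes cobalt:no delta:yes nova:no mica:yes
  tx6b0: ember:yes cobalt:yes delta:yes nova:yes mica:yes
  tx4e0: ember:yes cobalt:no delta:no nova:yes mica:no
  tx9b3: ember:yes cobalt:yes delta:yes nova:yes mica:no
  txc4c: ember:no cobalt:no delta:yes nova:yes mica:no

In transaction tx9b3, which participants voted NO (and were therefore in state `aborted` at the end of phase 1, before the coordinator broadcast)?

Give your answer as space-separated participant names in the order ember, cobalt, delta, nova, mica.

Answer: mica

Derivation:
Txn tx9b3 phase 1: ember yes -> prepared; cobalt yes -> prepared; delta yes -> prepared; nova yes -> prepared; mica no -> aborted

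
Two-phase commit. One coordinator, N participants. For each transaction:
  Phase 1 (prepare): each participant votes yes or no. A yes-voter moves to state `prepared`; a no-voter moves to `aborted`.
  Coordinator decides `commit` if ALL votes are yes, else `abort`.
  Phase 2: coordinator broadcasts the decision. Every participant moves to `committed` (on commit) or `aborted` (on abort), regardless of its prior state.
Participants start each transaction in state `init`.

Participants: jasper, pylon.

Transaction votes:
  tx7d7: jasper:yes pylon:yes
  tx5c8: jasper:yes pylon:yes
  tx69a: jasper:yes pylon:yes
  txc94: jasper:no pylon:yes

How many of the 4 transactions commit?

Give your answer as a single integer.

tx7d7: all yes -> commit (commits=1)
tx5c8: all yes -> commit (commits=2)
tx69a: all yes -> commit (commits=3)
txc94: no from jasper -> abort (commits=3)

Answer: 3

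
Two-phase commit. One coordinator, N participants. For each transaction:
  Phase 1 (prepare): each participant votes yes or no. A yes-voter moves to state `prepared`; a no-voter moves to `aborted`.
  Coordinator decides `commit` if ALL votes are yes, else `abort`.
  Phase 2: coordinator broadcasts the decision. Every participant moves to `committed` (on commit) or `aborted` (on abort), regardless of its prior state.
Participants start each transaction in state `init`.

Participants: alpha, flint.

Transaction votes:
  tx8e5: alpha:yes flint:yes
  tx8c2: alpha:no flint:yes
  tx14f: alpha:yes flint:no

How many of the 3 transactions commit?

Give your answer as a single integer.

tx8e5: all yes -> commit (commits=1)
tx8c2: no from alpha -> abort (commits=1)
tx14f: no from flint -> abort (commits=1)

Answer: 1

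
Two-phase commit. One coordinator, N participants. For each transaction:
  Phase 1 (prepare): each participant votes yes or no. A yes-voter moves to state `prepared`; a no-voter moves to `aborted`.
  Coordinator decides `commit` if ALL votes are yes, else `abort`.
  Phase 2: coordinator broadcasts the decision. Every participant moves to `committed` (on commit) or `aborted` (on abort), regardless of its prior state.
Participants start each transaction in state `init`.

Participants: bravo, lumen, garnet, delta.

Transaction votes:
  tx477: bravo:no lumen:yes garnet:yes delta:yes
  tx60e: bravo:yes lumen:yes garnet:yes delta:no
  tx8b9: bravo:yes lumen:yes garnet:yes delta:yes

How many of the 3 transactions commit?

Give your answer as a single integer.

Answer: 1

Derivation:
tx477: no from bravo -> abort (commits=0)
tx60e: no from delta -> abort (commits=0)
tx8b9: all yes -> commit (commits=1)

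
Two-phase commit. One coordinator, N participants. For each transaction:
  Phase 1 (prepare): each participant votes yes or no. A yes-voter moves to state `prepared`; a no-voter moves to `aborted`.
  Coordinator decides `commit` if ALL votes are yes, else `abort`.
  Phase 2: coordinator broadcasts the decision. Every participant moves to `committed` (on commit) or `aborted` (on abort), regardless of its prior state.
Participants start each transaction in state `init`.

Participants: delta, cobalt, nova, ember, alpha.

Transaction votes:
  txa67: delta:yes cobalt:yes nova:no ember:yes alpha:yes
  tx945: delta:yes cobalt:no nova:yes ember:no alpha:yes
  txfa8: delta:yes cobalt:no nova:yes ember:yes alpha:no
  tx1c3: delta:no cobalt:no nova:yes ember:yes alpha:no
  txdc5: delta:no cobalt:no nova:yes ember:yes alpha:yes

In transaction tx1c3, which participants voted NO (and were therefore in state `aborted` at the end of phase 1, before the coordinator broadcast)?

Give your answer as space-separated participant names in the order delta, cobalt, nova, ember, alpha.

Answer: delta cobalt alpha

Derivation:
Txn tx1c3 phase 1: delta no -> aborted; cobalt no -> aborted; nova yes -> prepared; ember yes -> prepared; alpha no -> aborted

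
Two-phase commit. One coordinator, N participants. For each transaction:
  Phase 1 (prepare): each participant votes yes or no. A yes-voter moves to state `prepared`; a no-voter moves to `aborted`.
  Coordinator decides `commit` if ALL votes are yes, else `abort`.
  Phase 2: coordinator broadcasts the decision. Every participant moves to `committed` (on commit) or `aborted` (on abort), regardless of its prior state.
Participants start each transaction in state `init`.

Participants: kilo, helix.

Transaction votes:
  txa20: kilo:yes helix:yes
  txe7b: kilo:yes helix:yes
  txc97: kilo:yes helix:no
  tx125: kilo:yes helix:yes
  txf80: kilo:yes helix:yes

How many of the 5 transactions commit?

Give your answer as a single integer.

Answer: 4

Derivation:
txa20: all yes -> commit (commits=1)
txe7b: all yes -> commit (commits=2)
txc97: no from helix -> abort (commits=2)
tx125: all yes -> commit (commits=3)
txf80: all yes -> commit (commits=4)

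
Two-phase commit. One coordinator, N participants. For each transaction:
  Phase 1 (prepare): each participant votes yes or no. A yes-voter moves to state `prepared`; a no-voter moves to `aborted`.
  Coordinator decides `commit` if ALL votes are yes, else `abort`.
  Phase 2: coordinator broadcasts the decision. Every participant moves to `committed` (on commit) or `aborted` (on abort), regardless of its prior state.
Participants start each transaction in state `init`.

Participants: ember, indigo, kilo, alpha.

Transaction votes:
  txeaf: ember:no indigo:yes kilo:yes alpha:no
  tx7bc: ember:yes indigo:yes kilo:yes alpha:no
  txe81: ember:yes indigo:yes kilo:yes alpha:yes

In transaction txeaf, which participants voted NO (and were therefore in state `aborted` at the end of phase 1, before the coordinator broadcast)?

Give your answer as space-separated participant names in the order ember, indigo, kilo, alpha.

Txn txeaf phase 1: ember no -> aborted; indigo yes -> prepared; kilo yes -> prepared; alpha no -> aborted

Answer: ember alpha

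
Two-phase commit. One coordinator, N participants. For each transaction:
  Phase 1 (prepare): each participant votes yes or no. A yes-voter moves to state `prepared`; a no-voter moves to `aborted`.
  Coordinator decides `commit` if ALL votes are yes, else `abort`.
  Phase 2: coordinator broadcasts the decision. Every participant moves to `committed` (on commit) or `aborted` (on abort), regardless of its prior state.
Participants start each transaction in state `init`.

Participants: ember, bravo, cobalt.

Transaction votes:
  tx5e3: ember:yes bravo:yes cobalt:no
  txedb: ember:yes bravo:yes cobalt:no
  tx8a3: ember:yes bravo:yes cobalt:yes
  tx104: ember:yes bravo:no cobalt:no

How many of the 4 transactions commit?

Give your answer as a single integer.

tx5e3: no from cobalt -> abort (commits=0)
txedb: no from cobalt -> abort (commits=0)
tx8a3: all yes -> commit (commits=1)
tx104: no from bravo, cobalt -> abort (commits=1)

Answer: 1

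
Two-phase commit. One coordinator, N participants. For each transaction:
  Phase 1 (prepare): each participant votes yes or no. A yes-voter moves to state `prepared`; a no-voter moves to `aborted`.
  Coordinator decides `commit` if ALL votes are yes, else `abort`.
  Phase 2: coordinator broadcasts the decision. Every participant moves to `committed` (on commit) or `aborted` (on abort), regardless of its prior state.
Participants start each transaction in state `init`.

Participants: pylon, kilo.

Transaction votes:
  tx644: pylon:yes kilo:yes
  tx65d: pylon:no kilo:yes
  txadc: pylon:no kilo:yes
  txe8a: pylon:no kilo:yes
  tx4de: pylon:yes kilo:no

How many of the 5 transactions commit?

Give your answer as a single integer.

tx644: all yes -> commit (commits=1)
tx65d: no from pylon -> abort (commits=1)
txadc: no from pylon -> abort (commits=1)
txe8a: no from pylon -> abort (commits=1)
tx4de: no from kilo -> abort (commits=1)

Answer: 1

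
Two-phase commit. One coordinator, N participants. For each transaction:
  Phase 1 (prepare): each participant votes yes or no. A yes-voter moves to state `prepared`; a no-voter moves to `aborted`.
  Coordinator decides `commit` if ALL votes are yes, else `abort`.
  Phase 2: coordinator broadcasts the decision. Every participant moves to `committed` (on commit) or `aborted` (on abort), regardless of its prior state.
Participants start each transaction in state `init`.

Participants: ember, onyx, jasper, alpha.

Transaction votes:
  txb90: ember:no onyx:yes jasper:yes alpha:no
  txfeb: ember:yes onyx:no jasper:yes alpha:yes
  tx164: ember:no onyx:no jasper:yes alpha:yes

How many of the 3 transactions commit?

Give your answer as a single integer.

txb90: no from ember, alpha -> abort (commits=0)
txfeb: no from onyx -> abort (commits=0)
tx164: no from ember, onyx -> abort (commits=0)

Answer: 0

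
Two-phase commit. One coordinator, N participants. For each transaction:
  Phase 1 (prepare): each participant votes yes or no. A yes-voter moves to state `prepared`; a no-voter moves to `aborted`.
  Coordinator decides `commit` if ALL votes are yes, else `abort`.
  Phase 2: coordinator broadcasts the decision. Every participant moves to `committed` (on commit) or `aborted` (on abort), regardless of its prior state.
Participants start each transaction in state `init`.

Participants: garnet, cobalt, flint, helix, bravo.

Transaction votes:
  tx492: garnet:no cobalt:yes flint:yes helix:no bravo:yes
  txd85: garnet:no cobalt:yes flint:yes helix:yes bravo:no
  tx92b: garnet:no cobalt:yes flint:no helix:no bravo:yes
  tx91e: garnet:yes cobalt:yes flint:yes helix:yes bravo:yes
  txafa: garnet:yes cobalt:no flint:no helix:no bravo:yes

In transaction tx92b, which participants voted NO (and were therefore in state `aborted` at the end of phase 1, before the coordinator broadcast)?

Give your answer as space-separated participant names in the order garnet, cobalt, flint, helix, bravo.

Answer: garnet flint helix

Derivation:
Txn tx92b phase 1: garnet no -> aborted; cobalt yes -> prepared; flint no -> aborted; helix no -> aborted; bravo yes -> prepared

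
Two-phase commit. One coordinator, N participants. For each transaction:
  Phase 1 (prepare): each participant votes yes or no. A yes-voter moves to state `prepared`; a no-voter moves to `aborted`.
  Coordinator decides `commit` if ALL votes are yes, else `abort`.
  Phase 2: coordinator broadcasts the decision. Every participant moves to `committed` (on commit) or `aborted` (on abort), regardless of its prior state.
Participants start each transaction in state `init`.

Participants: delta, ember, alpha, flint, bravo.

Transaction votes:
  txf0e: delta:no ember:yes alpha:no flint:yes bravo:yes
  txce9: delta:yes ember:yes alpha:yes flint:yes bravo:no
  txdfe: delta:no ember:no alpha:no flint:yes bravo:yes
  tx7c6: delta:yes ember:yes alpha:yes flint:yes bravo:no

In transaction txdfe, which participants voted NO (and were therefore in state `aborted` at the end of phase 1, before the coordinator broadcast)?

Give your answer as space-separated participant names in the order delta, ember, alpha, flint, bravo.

Txn txdfe phase 1: delta no -> aborted; ember no -> aborted; alpha no -> aborted; flint yes -> prepared; bravo yes -> prepared

Answer: delta ember alpha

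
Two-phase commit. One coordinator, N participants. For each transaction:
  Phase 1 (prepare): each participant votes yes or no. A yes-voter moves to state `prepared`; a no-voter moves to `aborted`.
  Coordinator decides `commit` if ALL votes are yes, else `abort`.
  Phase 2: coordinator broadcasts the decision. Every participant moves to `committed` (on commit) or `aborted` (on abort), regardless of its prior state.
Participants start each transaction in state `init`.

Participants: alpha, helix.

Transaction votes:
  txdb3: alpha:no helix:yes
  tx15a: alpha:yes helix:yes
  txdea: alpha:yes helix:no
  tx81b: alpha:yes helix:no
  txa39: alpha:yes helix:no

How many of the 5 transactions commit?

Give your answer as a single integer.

Answer: 1

Derivation:
txdb3: no from alpha -> abort (commits=0)
tx15a: all yes -> commit (commits=1)
txdea: no from helix -> abort (commits=1)
tx81b: no from helix -> abort (commits=1)
txa39: no from helix -> abort (commits=1)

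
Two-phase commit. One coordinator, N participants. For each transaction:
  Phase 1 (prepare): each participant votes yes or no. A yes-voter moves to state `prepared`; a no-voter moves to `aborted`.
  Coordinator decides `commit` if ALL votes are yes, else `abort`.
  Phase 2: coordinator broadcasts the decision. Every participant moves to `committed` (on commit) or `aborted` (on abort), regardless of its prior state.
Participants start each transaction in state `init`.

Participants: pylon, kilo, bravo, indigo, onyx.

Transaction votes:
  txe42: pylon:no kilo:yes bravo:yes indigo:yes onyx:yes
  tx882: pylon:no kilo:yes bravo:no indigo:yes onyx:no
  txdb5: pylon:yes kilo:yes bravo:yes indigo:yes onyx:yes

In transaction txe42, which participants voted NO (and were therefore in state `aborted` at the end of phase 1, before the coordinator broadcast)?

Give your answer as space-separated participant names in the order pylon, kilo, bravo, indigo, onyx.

Txn txe42 phase 1: pylon no -> aborted; kilo yes -> prepared; bravo yes -> prepared; indigo yes -> prepared; onyx yes -> prepared

Answer: pylon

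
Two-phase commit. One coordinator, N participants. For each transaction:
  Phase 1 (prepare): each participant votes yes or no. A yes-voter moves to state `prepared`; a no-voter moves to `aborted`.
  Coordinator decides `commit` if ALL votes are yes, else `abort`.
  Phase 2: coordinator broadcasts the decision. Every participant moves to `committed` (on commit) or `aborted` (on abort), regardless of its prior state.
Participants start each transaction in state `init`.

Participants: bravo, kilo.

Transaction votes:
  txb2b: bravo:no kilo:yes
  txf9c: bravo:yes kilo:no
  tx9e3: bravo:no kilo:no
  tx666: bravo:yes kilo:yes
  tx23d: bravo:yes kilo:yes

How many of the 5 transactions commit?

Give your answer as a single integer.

txb2b: no from bravo -> abort (commits=0)
txf9c: no from kilo -> abort (commits=0)
tx9e3: no from bravo, kilo -> abort (commits=0)
tx666: all yes -> commit (commits=1)
tx23d: all yes -> commit (commits=2)

Answer: 2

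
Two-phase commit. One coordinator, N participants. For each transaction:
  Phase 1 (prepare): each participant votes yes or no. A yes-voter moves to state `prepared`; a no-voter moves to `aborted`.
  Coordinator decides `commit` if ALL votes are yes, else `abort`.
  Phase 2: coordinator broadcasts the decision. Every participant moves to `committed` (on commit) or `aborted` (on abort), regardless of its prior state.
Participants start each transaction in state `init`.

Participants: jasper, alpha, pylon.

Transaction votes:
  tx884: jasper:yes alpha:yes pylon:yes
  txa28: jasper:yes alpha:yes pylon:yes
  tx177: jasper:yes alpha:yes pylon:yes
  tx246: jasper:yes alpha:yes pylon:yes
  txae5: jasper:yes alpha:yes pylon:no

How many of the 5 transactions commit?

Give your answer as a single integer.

tx884: all yes -> commit (commits=1)
txa28: all yes -> commit (commits=2)
tx177: all yes -> commit (commits=3)
tx246: all yes -> commit (commits=4)
txae5: no from pylon -> abort (commits=4)

Answer: 4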